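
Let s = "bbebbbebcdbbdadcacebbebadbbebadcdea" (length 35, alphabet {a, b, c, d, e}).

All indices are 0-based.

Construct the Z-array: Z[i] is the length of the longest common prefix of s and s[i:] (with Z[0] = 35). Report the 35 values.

Z[0]=35
i=1: i≥r, start 0; Z[1]=1 grow→box=[1,2)
i=2: i≥r, start 0; Z[2]=0
i=3: i≥r, start 0; Z[3]=2 grow→box=[3,5)
i=4: min(r-i=1, Z[1]=1)=1; Z[4]=4 grow→box=[4,8)
i=5: min(r-i=3, Z[1]=1)=1; Z[5]=1
i=6: min(r-i=2, Z[2]=0)=0; Z[6]=0
i=7: min(r-i=1, Z[3]=2)=1; Z[7]=1
i=8: i≥r, start 0; Z[8]=0
i=9: i≥r, start 0; Z[9]=0
i=10: i≥r, start 0; Z[10]=2 grow→box=[10,12)
i=11: min(r-i=1, Z[1]=1)=1; Z[11]=1
i=12: i≥r, start 0; Z[12]=0
i=13: i≥r, start 0; Z[13]=0
i=14: i≥r, start 0; Z[14]=0
i=15: i≥r, start 0; Z[15]=0
i=16: i≥r, start 0; Z[16]=0
i=17: i≥r, start 0; Z[17]=0
i=18: i≥r, start 0; Z[18]=0
i=19: i≥r, start 0; Z[19]=4 grow→box=[19,23)
i=20: min(r-i=3, Z[1]=1)=1; Z[20]=1
i=21: min(r-i=2, Z[2]=0)=0; Z[21]=0
i=22: min(r-i=1, Z[3]=2)=1; Z[22]=1
i=23: i≥r, start 0; Z[23]=0
i=24: i≥r, start 0; Z[24]=0
i=25: i≥r, start 0; Z[25]=4 grow→box=[25,29)
i=26: min(r-i=3, Z[1]=1)=1; Z[26]=1
i=27: min(r-i=2, Z[2]=0)=0; Z[27]=0
i=28: min(r-i=1, Z[3]=2)=1; Z[28]=1
i=29: i≥r, start 0; Z[29]=0
i=30: i≥r, start 0; Z[30]=0
i=31: i≥r, start 0; Z[31]=0
i=32: i≥r, start 0; Z[32]=0
i=33: i≥r, start 0; Z[33]=0
i=34: i≥r, start 0; Z[34]=0

[35, 1, 0, 2, 4, 1, 0, 1, 0, 0, 2, 1, 0, 0, 0, 0, 0, 0, 0, 4, 1, 0, 1, 0, 0, 4, 1, 0, 1, 0, 0, 0, 0, 0, 0]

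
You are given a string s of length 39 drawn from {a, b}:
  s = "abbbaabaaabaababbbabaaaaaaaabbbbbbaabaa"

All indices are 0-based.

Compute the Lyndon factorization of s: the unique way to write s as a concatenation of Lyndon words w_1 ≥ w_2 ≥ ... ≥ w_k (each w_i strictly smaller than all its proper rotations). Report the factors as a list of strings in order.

emit factor 1: 'abbb' (i=0, period=4)
emit factor 2: 'aab' (i=4, period=3)
emit factor 3: 'aaabaababbbab' (i=7, period=13)
emit factor 4: 'aaaaaaaabbbbbbaab' (i=20, period=17)
emit factor 5: 'a' (i=37, period=1)
emit factor 6: 'a' (i=38, period=1)

["abbb", "aab", "aaabaababbbab", "aaaaaaaabbbbbbaab", "a", "a"]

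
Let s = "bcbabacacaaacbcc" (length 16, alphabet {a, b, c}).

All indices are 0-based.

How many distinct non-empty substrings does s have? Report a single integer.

115

rank→(start, suffix):
  0 → (9, 'aaacbcc')
  1 → (10, 'aacbcc')
  2 → (3, 'abacacaaacbcc')
  3 → (7, 'acaaacbcc')
  4 → (5, 'acacaaacbcc')
  5 → (11, 'acbcc')
  6 → (2, 'babacacaaacbcc')
  7 → (4, 'bacacaaacbcc')
  8 → (0, 'bcbabacacaaacbcc')
  9 → (13, 'bcc')
  10 → (15, 'c')
  11 → (8, 'caaacbcc')
  12 → (6, 'cacaaacbcc')
  13 → (1, 'cbabacacaaacbcc')
  14 → (12, 'cbcc')
  15 → (14, 'cc')

SA = [9, 10, 3, 7, 5, 11, 2, 4, 0, 13, 15, 8, 6, 1, 12, 14]
[i] adj suffixes → lcp
  [1] 9/10 → 2 ('aa')
  [2] 10/3 → 1 ('a')
  [3] 3/7 → 1 ('a')
  [4] 7/5 → 3 ('aca')
  [5] 5/11 → 2 ('ac')
  [6] 11/2 → 0 ('')
  [7] 2/4 → 2 ('ba')
  [8] 4/0 → 1 ('b')
  [9] 0/13 → 2 ('bc')
  [10] 13/15 → 0 ('')
  [11] 15/8 → 1 ('c')
  [12] 8/6 → 2 ('ca')
  [13] 6/1 → 1 ('c')
  [14] 1/12 → 2 ('cb')
  [15] 12/14 → 1 ('c')

n(n+1)/2 = 16·17/2 = 136
Σ LCP = 0 + 2 + 1 + 1 + 3 + 2 + 0 + 2 + 1 + 2 + 0 + 1 + 2 + 1 + 2 + 1 = 21
distinct = 136 − 21 = 115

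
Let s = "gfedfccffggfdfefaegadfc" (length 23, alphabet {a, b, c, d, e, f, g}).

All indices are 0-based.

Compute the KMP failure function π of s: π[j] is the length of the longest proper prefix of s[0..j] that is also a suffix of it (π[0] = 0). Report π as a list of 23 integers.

[0, 0, 0, 0, 0, 0, 0, 0, 0, 1, 1, 2, 0, 0, 0, 0, 0, 0, 1, 0, 0, 0, 0]

π[0] = 0
j=1 s[j]='f': π[1]=0 (border '')
j=2 s[j]='e': π[2]=0 (border '')
j=3 s[j]='d': π[3]=0 (border '')
j=4 s[j]='f': π[4]=0 (border '')
j=5 s[j]='c': π[5]=0 (border '')
j=6 s[j]='c': π[6]=0 (border '')
j=7 s[j]='f': π[7]=0 (border '')
j=8 s[j]='f': π[8]=0 (border '')
j=9 s[j]='g': π[9]=1 (border 'g')
j=10 s[j]='g': k: 1→0; π[10]=1 (border 'g')
j=11 s[j]='f': π[11]=2 (border 'gf')
j=12 s[j]='d': k: 2→0; π[12]=0 (border '')
j=13 s[j]='f': π[13]=0 (border '')
j=14 s[j]='e': π[14]=0 (border '')
j=15 s[j]='f': π[15]=0 (border '')
j=16 s[j]='a': π[16]=0 (border '')
j=17 s[j]='e': π[17]=0 (border '')
j=18 s[j]='g': π[18]=1 (border 'g')
j=19 s[j]='a': k: 1→0; π[19]=0 (border '')
j=20 s[j]='d': π[20]=0 (border '')
j=21 s[j]='f': π[21]=0 (border '')
j=22 s[j]='c': π[22]=0 (border '')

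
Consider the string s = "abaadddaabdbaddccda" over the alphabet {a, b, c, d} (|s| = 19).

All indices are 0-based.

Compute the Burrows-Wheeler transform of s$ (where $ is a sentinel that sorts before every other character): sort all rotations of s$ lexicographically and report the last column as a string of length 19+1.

rank  rotation              last
    0  $abaadddaabdbaddccda  a
    1  a$abaadddaabdbaddccd  d
    2  aabdbaddccda$abaaddd  d
    3  aadddaabdbaddccda$ab  b
    4  abaadddaabdbaddccda$  $
    5  abdbaddccda$abaaddda  a
    6  addccda$abaadddaabdb  b
    7  adddaabdbaddccda$aba  a
    8  baadddaabdbaddccda$a  a
    9  baddccda$abaadddaabd  d
   10  bdbaddccda$abaadddaa  a
   11  ccda$abaadddaabdbadd  d
   12  cda$abaadddaabdbaddc  c
   13  da$abaadddaabdbaddcc  c
   14  daabdbaddccda$abaadd  d
   15  dbaddccda$abaadddaab  b
   16  dccda$abaadddaabdbad  d
   17  ddaabdbaddccda$abaad  d
   18  ddccda$abaadddaabdba  a
   19  dddaabdbaddccda$abaa  a

addb$abaadadccdbddaa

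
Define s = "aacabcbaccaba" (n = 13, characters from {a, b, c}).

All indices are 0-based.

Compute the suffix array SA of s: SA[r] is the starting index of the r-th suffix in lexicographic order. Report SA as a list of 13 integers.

rank→(start, suffix):
  0 → (12, 'a')
  1 → (0, 'aacabcbaccaba')
  2 → (10, 'aba')
  3 → (3, 'abcbaccaba')
  4 → (1, 'acabcbaccaba')
  5 → (7, 'accaba')
  6 → (11, 'ba')
  7 → (6, 'baccaba')
  8 → (4, 'bcbaccaba')
  9 → (9, 'caba')
  10 → (2, 'cabcbaccaba')
  11 → (5, 'cbaccaba')
  12 → (8, 'ccaba')

[12, 0, 10, 3, 1, 7, 11, 6, 4, 9, 2, 5, 8]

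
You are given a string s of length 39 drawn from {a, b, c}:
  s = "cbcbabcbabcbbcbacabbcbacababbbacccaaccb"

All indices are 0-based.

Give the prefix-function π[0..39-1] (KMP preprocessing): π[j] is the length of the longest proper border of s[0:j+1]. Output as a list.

[0, 0, 1, 2, 0, 0, 1, 2, 0, 0, 1, 2, 0, 1, 2, 0, 1, 0, 0, 0, 1, 2, 0, 1, 0, 0, 0, 0, 0, 0, 0, 1, 1, 1, 0, 0, 1, 1, 2]

π[0] = 0
j=1 s[j]='b': π[1]=0 (border '')
j=2 s[j]='c': π[2]=1 (border 'c')
j=3 s[j]='b': π[3]=2 (border 'cb')
j=4 s[j]='a': k: 2→0; π[4]=0 (border '')
j=5 s[j]='b': π[5]=0 (border '')
j=6 s[j]='c': π[6]=1 (border 'c')
j=7 s[j]='b': π[7]=2 (border 'cb')
j=8 s[j]='a': k: 2→0; π[8]=0 (border '')
j=9 s[j]='b': π[9]=0 (border '')
j=10 s[j]='c': π[10]=1 (border 'c')
j=11 s[j]='b': π[11]=2 (border 'cb')
j=12 s[j]='b': k: 2→0; π[12]=0 (border '')
j=13 s[j]='c': π[13]=1 (border 'c')
j=14 s[j]='b': π[14]=2 (border 'cb')
j=15 s[j]='a': k: 2→0; π[15]=0 (border '')
j=16 s[j]='c': π[16]=1 (border 'c')
j=17 s[j]='a': k: 1→0; π[17]=0 (border '')
j=18 s[j]='b': π[18]=0 (border '')
j=19 s[j]='b': π[19]=0 (border '')
j=20 s[j]='c': π[20]=1 (border 'c')
j=21 s[j]='b': π[21]=2 (border 'cb')
j=22 s[j]='a': k: 2→0; π[22]=0 (border '')
j=23 s[j]='c': π[23]=1 (border 'c')
j=24 s[j]='a': k: 1→0; π[24]=0 (border '')
j=25 s[j]='b': π[25]=0 (border '')
j=26 s[j]='a': π[26]=0 (border '')
j=27 s[j]='b': π[27]=0 (border '')
j=28 s[j]='b': π[28]=0 (border '')
j=29 s[j]='b': π[29]=0 (border '')
j=30 s[j]='a': π[30]=0 (border '')
j=31 s[j]='c': π[31]=1 (border 'c')
j=32 s[j]='c': k: 1→0; π[32]=1 (border 'c')
j=33 s[j]='c': k: 1→0; π[33]=1 (border 'c')
j=34 s[j]='a': k: 1→0; π[34]=0 (border '')
j=35 s[j]='a': π[35]=0 (border '')
j=36 s[j]='c': π[36]=1 (border 'c')
j=37 s[j]='c': k: 1→0; π[37]=1 (border 'c')
j=38 s[j]='b': π[38]=2 (border 'cb')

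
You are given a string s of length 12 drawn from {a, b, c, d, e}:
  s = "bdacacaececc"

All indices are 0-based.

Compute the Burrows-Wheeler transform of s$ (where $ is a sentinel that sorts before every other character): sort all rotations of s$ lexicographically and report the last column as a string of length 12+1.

rank  rotation       last
    0  $bdacacaececc  c
    1  acacaececc$bd  d
    2  acaececc$bdac  c
    3  aececc$bdacac  c
    4  bdacacaececc$  $
    5  c$bdacacaecec  c
    6  cacaececc$bda  a
    7  caececc$bdaca  a
    8  cc$bdacacaece  e
    9  cecc$bdacacae  e
   10  dacacaececc$b  b
   11  ecc$bdacacaec  c
   12  ececc$bdacaca  a

cdcc$caaeebca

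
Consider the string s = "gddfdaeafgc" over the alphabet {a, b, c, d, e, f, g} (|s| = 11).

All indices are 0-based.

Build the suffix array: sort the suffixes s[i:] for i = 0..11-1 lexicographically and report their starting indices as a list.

[5, 7, 10, 4, 1, 2, 6, 3, 8, 9, 0]

sorted suffixes:
  #0 SA[0]=5  'aeafgc'
  #1 SA[1]=7  'afgc'
  #2 SA[2]=10  'c'
  #3 SA[3]=4  'daeafgc'
  #4 SA[4]=1  'ddfdaeafgc'
  #5 SA[5]=2  'dfdaeafgc'
  #6 SA[6]=6  'eafgc'
  #7 SA[7]=3  'fdaeafgc'
  #8 SA[8]=8  'fgc'
  #9 SA[9]=9  'gc'
  #10 SA[10]=0  'gddfdaeafgc'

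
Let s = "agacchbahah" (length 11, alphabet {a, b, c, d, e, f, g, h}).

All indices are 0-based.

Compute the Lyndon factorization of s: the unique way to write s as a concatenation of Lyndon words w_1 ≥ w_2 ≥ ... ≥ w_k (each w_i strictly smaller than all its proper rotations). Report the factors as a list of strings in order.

["ag", "acchbahah"]

emit factor 1: 'ag' (i=0, period=2)
emit factor 2: 'acchbahah' (i=2, period=9)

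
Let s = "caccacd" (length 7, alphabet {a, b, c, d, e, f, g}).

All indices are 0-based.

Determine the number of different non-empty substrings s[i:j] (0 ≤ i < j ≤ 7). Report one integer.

sorted suffixes:
  #0 SA[0]=1  'accacd'
  #1 SA[1]=4  'acd'
  #2 SA[2]=0  'caccacd'
  #3 SA[3]=3  'cacd'
  #4 SA[4]=2  'ccacd'
  #5 SA[5]=5  'cd'
  #6 SA[6]=6  'd'

SA = [1, 4, 0, 3, 2, 5, 6]
i: (SA[i-1],SA[i]) lcp shared
  1: (1,4) 2 'ac'
  2: (4,0) 0 ''
  3: (0,3) 3 'cac'
  4: (3,2) 1 'c'
  5: (2,5) 1 'c'
  6: (5,6) 0 ''

n(n+1)/2 = 7·8/2 = 28
Σ LCP = 0 + 2 + 0 + 3 + 1 + 1 + 0 = 7
distinct = 28 − 7 = 21

21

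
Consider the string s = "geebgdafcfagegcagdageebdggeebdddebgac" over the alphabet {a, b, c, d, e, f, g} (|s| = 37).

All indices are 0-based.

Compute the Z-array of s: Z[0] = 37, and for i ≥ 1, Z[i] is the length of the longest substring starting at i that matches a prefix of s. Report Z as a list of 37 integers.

Z[0]=37
i=1: outside box; Z[1]=0
i=2: outside box; Z[2]=0
i=3: outside box; Z[3]=0
i=4: outside box; Z[4]=1 grow→box=[4,5)
i=5: outside box; Z[5]=0
i=6: outside box; Z[6]=0
i=7: outside box; Z[7]=0
i=8: outside box; Z[8]=0
i=9: outside box; Z[9]=0
i=10: outside box; Z[10]=0
i=11: outside box; Z[11]=2 grow→box=[11,13)
i=12: min(r-i=1, Z[1]=0)=0; Z[12]=0
i=13: outside box; Z[13]=1 grow→box=[13,14)
i=14: outside box; Z[14]=0
i=15: outside box; Z[15]=0
i=16: outside box; Z[16]=1 grow→box=[16,17)
i=17: outside box; Z[17]=0
i=18: outside box; Z[18]=0
i=19: outside box; Z[19]=4 grow→box=[19,23)
i=20: min(r-i=3, Z[1]=0)=0; Z[20]=0
i=21: min(r-i=2, Z[2]=0)=0; Z[21]=0
i=22: min(r-i=1, Z[3]=0)=0; Z[22]=0
i=23: outside box; Z[23]=0
i=24: outside box; Z[24]=1 grow→box=[24,25)
i=25: outside box; Z[25]=4 grow→box=[25,29)
i=26: min(r-i=3, Z[1]=0)=0; Z[26]=0
i=27: min(r-i=2, Z[2]=0)=0; Z[27]=0
i=28: min(r-i=1, Z[3]=0)=0; Z[28]=0
i=29: outside box; Z[29]=0
i=30: outside box; Z[30]=0
i=31: outside box; Z[31]=0
i=32: outside box; Z[32]=0
i=33: outside box; Z[33]=0
i=34: outside box; Z[34]=1 grow→box=[34,35)
i=35: outside box; Z[35]=0
i=36: outside box; Z[36]=0

[37, 0, 0, 0, 1, 0, 0, 0, 0, 0, 0, 2, 0, 1, 0, 0, 1, 0, 0, 4, 0, 0, 0, 0, 1, 4, 0, 0, 0, 0, 0, 0, 0, 0, 1, 0, 0]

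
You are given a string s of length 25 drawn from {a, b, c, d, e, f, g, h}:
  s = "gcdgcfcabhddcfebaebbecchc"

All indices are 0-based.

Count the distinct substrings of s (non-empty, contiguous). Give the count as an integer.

305

sorted suffixes:
  #0 SA[0]=7  'abhddcfebaebbecchc'
  #1 SA[1]=16  'aebbecchc'
  #2 SA[2]=15  'baebbecchc'
  #3 SA[3]=18  'bbecchc'
  #4 SA[4]=19  'becchc'
  #5 SA[5]=8  'bhddcfebaebbecchc'
  #6 SA[6]=24  'c'
  #7 SA[7]=6  'cabhddcfebaebbecchc'
  #8 SA[8]=21  'cchc'
  #9 SA[9]=1  'cdgcfcabhddcfebaebbecchc'
  #10 SA[10]=4  'cfcabhddcfebaebbecchc'
  #11 SA[11]=12  'cfebaebbecchc'
  #12 SA[12]=22  'chc'
  #13 SA[13]=11  'dcfebaebbecchc'
  #14 SA[14]=10  'ddcfebaebbecchc'
  #15 SA[15]=2  'dgcfcabhddcfebaebbecchc'
  #16 SA[16]=14  'ebaebbecchc'
  #17 SA[17]=17  'ebbecchc'
  #18 SA[18]=20  'ecchc'
  #19 SA[19]=5  'fcabhddcfebaebbecchc'
  #20 SA[20]=13  'febaebbecchc'
  #21 SA[21]=0  'gcdgcfcabhddcfebaebbecchc'
  #22 SA[22]=3  'gcfcabhddcfebaebbecchc'
  #23 SA[23]=23  'hc'
  #24 SA[24]=9  'hddcfebaebbecchc'

SA = [7, 16, 15, 18, 19, 8, 24, 6, 21, 1, 4, 12, 22, 11, 10, 2, 14, 17, 20, 5, 13, 0, 3, 23, 9]
i: (SA[i-1],SA[i]) lcp shared
  1: (7,16) 1 'a'
  2: (16,15) 0 ''
  3: (15,18) 1 'b'
  4: (18,19) 1 'b'
  5: (19,8) 1 'b'
  6: (8,24) 0 ''
  7: (24,6) 1 'c'
  8: (6,21) 1 'c'
  9: (21,1) 1 'c'
  10: (1,4) 1 'c'
  11: (4,12) 2 'cf'
  12: (12,22) 1 'c'
  13: (22,11) 0 ''
  14: (11,10) 1 'd'
  15: (10,2) 1 'd'
  16: (2,14) 0 ''
  17: (14,17) 2 'eb'
  18: (17,20) 1 'e'
  19: (20,5) 0 ''
  20: (5,13) 1 'f'
  21: (13,0) 0 ''
  22: (0,3) 2 'gc'
  23: (3,23) 0 ''
  24: (23,9) 1 'h'

n(n+1)/2 = 25·26/2 = 325
Σ LCP = 0 + 1 + 0 + 1 + 1 + 1 + 0 + 1 + 1 + 1 + 1 + 2 + 1 + 0 + 1 + 1 + 0 + 2 + 1 + 0 + 1 + 0 + 2 + 0 + 1 = 20
distinct = 325 − 20 = 305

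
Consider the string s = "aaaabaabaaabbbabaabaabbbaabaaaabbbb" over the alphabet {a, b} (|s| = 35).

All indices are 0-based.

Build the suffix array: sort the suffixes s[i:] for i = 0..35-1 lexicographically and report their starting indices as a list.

[0, 27, 1, 8, 28, 24, 5, 2, 16, 19, 9, 29, 25, 6, 3, 14, 17, 20, 10, 30, 34, 26, 7, 23, 4, 15, 18, 13, 33, 22, 12, 32, 21, 11, 31]

sorted suffixes:
  #0 SA[0]=0  'aaaabaabaaabbbabaabaabbbaabaaaabbbb'
  #1 SA[1]=27  'aaaabbbb'
  #2 SA[2]=1  'aaabaabaaabbbabaabaabbbaabaaaabbbb'
  #3 SA[3]=8  'aaabbbabaabaabbbaabaaaabbbb'
  #4 SA[4]=28  'aaabbbb'
  #5 SA[5]=24  'aabaaaabbbb'
  #6 SA[6]=5  'aabaaabbbabaabaabbbaabaaaabbbb'
  #7 SA[7]=2  'aabaabaaabbbabaabaabbbaabaaaabbbb'
  #8 SA[8]=16  'aabaabbbaabaaaabbbb'
  #9 SA[9]=19  'aabbbaabaaaabbbb'
  #10 SA[10]=9  'aabbbabaabaabbbaabaaaabbbb'
  #11 SA[11]=29  'aabbbb'
  #12 SA[12]=25  'abaaaabbbb'
  #13 SA[13]=6  'abaaabbbabaabaabbbaabaaaabbbb'
  #14 SA[14]=3  'abaabaaabbbabaabaabbbaabaaaabbbb'
  #15 SA[15]=14  'abaabaabbbaabaaaabbbb'
  #16 SA[16]=17  'abaabbbaabaaaabbbb'
  #17 SA[17]=20  'abbbaabaaaabbbb'
  #18 SA[18]=10  'abbbabaabaabbbaabaaaabbbb'
  #19 SA[19]=30  'abbbb'
  #20 SA[20]=34  'b'
  #21 SA[21]=26  'baaaabbbb'
  #22 SA[22]=7  'baaabbbabaabaabbbaabaaaabbbb'
  #23 SA[23]=23  'baabaaaabbbb'
  #24 SA[24]=4  'baabaaabbbabaabaabbbaabaaaabbbb'
  #25 SA[25]=15  'baabaabbbaabaaaabbbb'
  #26 SA[26]=18  'baabbbaabaaaabbbb'
  #27 SA[27]=13  'babaabaabbbaabaaaabbbb'
  #28 SA[28]=33  'bb'
  #29 SA[29]=22  'bbaabaaaabbbb'
  #30 SA[30]=12  'bbabaabaabbbaabaaaabbbb'
  #31 SA[31]=32  'bbb'
  #32 SA[32]=21  'bbbaabaaaabbbb'
  #33 SA[33]=11  'bbbabaabaabbbaabaaaabbbb'
  #34 SA[34]=31  'bbbb'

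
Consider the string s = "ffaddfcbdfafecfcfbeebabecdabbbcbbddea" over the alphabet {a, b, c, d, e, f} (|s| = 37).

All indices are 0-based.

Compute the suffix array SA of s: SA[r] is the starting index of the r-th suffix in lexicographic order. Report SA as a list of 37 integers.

[36, 26, 21, 2, 10, 20, 27, 28, 31, 29, 32, 7, 22, 17, 30, 6, 24, 15, 13, 25, 33, 3, 34, 8, 4, 35, 19, 23, 12, 18, 1, 9, 16, 5, 14, 11, 0]

rank→(start, suffix):
  0 → (36, 'a')
  1 → (26, 'abbbcbbddea')
  2 → (21, 'abecdabbbcbbddea')
  3 → (2, 'addfcbdfafecfcfbeebabecdabbbcbbddea')
  4 → (10, 'afecfcfbeebabecdabbbcbbddea')
  5 → (20, 'babecdabbbcbbddea')
  6 → (27, 'bbbcbbddea')
  7 → (28, 'bbcbbddea')
  8 → (31, 'bbddea')
  9 → (29, 'bcbbddea')
  10 → (32, 'bddea')
  11 → (7, 'bdfafecfcfbeebabecdabbbcbbddea')
  12 → (22, 'becdabbbcbbddea')
  13 → (17, 'beebabecdabbbcbbddea')
  14 → (30, 'cbbddea')
  15 → (6, 'cbdfafecfcfbeebabecdabbbcbbddea')
  16 → (24, 'cdabbbcbbddea')
  17 → (15, 'cfbeebabecdabbbcbbddea')
  18 → (13, 'cfcfbeebabecdabbbcbbddea')
  19 → (25, 'dabbbcbbddea')
  20 → (33, 'ddea')
  21 → (3, 'ddfcbdfafecfcfbeebabecdabbbcbbddea')
  22 → (34, 'dea')
  23 → (8, 'dfafecfcfbeebabecdabbbcbbddea')
  24 → (4, 'dfcbdfafecfcfbeebabecdabbbcbbddea')
  25 → (35, 'ea')
  26 → (19, 'ebabecdabbbcbbddea')
  27 → (23, 'ecdabbbcbbddea')
  28 → (12, 'ecfcfbeebabecdabbbcbbddea')
  29 → (18, 'eebabecdabbbcbbddea')
  30 → (1, 'faddfcbdfafecfcfbeebabecdabbbcbbddea')
  31 → (9, 'fafecfcfbeebabecdabbbcbbddea')
  32 → (16, 'fbeebabecdabbbcbbddea')
  33 → (5, 'fcbdfafecfcfbeebabecdabbbcbbddea')
  34 → (14, 'fcfbeebabecdabbbcbbddea')
  35 → (11, 'fecfcfbeebabecdabbbcbbddea')
  36 → (0, 'ffaddfcbdfafecfcfbeebabecdabbbcbbddea')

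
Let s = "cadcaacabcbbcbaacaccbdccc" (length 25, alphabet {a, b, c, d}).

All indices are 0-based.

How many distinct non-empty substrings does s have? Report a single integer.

288

rank | idx | suffix
   0 |   4 | aacabcbbcbaacaccbdccc
   1 |  14 | aacaccbdccc
   2 |   7 | abcbbcbaacaccbdccc
   3 |   5 | acabcbbcbaacaccbdccc
   4 |  15 | acaccbdccc
   5 |  17 | accbdccc
   6 |   1 | adcaacabcbbcbaacaccbdccc
   7 |  13 | baacaccbdccc
   8 |  10 | bbcbaacaccbdccc
   9 |  11 | bcbaacaccbdccc
  10 |   8 | bcbbcbaacaccbdccc
  11 |  20 | bdccc
  12 |  24 | c
  13 |   3 | caacabcbbcbaacaccbdccc
  14 |   6 | cabcbbcbaacaccbdccc
  15 |  16 | caccbdccc
  16 |   0 | cadcaacabcbbcbaacaccbdccc
  17 |  12 | cbaacaccbdccc
  18 |   9 | cbbcbaacaccbdccc
  19 |  19 | cbdccc
  20 |  23 | cc
  21 |  18 | ccbdccc
  22 |  22 | ccc
  23 |   2 | dcaacabcbbcbaacaccbdccc
  24 |  21 | dccc

SA = [4, 14, 7, 5, 15, 17, 1, 13, 10, 11, 8, 20, 24, 3, 6, 16, 0, 12, 9, 19, 23, 18, 22, 2, 21]
rank  pair      lcp
   1  s[4:],s[14:]  4  'aaca'
   2  s[14:],s[7:]  1  'a'
   3  s[7:],s[5:]  1  'a'
   4  s[5:],s[15:]  3  'aca'
   5  s[15:],s[17:]  2  'ac'
   6  s[17:],s[1:]  1  'a'
   7  s[1:],s[13:]  0  ''
   8  s[13:],s[10:]  1  'b'
   9  s[10:],s[11:]  1  'b'
  10  s[11:],s[8:]  3  'bcb'
  11  s[8:],s[20:]  1  'b'
  12  s[20:],s[24:]  0  ''
  13  s[24:],s[3:]  1  'c'
  14  s[3:],s[6:]  2  'ca'
  15  s[6:],s[16:]  2  'ca'
  16  s[16:],s[0:]  2  'ca'
  17  s[0:],s[12:]  1  'c'
  18  s[12:],s[9:]  2  'cb'
  19  s[9:],s[19:]  2  'cb'
  20  s[19:],s[23:]  1  'c'
  21  s[23:],s[18:]  2  'cc'
  22  s[18:],s[22:]  2  'cc'
  23  s[22:],s[2:]  0  ''
  24  s[2:],s[21:]  2  'dc'

n(n+1)/2 = 25·26/2 = 325
Σ LCP = 0 + 4 + 1 + 1 + 3 + 2 + 1 + 0 + 1 + 1 + 3 + 1 + 0 + 1 + 2 + 2 + 2 + 1 + 2 + 2 + 1 + 2 + 2 + 0 + 2 = 37
distinct = 325 − 37 = 288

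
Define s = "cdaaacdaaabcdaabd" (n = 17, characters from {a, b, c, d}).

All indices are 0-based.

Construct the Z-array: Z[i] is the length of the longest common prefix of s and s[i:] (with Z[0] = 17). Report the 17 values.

[17, 0, 0, 0, 0, 5, 0, 0, 0, 0, 0, 4, 0, 0, 0, 0, 0]

Z[0]=17
i=1: fresh scan; Z[1]=0
i=2: fresh scan; Z[2]=0
i=3: fresh scan; Z[3]=0
i=4: fresh scan; Z[4]=0
i=5: fresh scan; Z[5]=5 extend→box=[5,10)
i=6: min(r-i=4, Z[1]=0)=0; Z[6]=0
i=7: min(r-i=3, Z[2]=0)=0; Z[7]=0
i=8: min(r-i=2, Z[3]=0)=0; Z[8]=0
i=9: min(r-i=1, Z[4]=0)=0; Z[9]=0
i=10: fresh scan; Z[10]=0
i=11: fresh scan; Z[11]=4 extend→box=[11,15)
i=12: min(r-i=3, Z[1]=0)=0; Z[12]=0
i=13: min(r-i=2, Z[2]=0)=0; Z[13]=0
i=14: min(r-i=1, Z[3]=0)=0; Z[14]=0
i=15: fresh scan; Z[15]=0
i=16: fresh scan; Z[16]=0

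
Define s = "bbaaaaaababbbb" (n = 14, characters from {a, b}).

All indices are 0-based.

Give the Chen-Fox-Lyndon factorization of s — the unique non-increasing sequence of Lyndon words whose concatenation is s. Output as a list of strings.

["b", "b", "aaaaaababbbb"]

emit factor 1: 'b' (i=0, period=1)
emit factor 2: 'b' (i=1, period=1)
emit factor 3: 'aaaaaababbbb' (i=2, period=12)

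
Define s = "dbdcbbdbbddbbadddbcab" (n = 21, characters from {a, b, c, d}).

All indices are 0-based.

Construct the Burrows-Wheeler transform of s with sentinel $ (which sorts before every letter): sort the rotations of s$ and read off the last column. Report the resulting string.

rank  rotation                last
    0  $dbdcbbdbbddbbadddbcab  b
    1  ab$dbdcbbdbbddbbadddbc  c
    2  adddbcab$dbdcbbdbbddbb  b
    3  b$dbdcbbdbbddbbadddbca  a
    4  badddbcab$dbdcbbdbbddb  b
    5  bbadddbcab$dbdcbbdbbdd  d
    6  bbdbbddbbadddbcab$dbdc  c
    7  bbddbbadddbcab$dbdcbbd  d
    8  bcab$dbdcbbdbbddbbaddd  d
    9  bdbbddbbadddbcab$dbdcb  b
   10  bdcbbdbbddbbadddbcab$d  d
   11  bddbbadddbcab$dbdcbbdb  b
   12  cab$dbdcbbdbbddbbadddb  b
   13  cbbdbbddbbadddbcab$dbd  d
   14  dbbadddbcab$dbdcbbdbbd  d
   15  dbbddbbadddbcab$dbdcbb  b
   16  dbcab$dbdcbbdbbddbbadd  d
   17  dbdcbbdbbddbbadddbcab$  $
   18  dcbbdbbddbbadddbcab$db  b
   19  ddbbadddbcab$dbdcbbdbb  b
   20  ddbcab$dbdcbbdbbddbbad  d
   21  dddbcab$dbdcbbdbbddbba  a

bcbabdcddbdbbddbd$bbda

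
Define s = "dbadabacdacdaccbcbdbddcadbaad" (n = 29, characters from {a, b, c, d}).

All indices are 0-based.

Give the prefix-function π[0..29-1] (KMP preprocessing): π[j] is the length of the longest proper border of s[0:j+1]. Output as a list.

π[0] = 0
j=1 s[j]='b': π[1]=0 (border '')
j=2 s[j]='a': π[2]=0 (border '')
j=3 s[j]='d': π[3]=1 (border 'd')
j=4 s[j]='a': k: 1→0; π[4]=0 (border '')
j=5 s[j]='b': π[5]=0 (border '')
j=6 s[j]='a': π[6]=0 (border '')
j=7 s[j]='c': π[7]=0 (border '')
j=8 s[j]='d': π[8]=1 (border 'd')
j=9 s[j]='a': k: 1→0; π[9]=0 (border '')
j=10 s[j]='c': π[10]=0 (border '')
j=11 s[j]='d': π[11]=1 (border 'd')
j=12 s[j]='a': k: 1→0; π[12]=0 (border '')
j=13 s[j]='c': π[13]=0 (border '')
j=14 s[j]='c': π[14]=0 (border '')
j=15 s[j]='b': π[15]=0 (border '')
j=16 s[j]='c': π[16]=0 (border '')
j=17 s[j]='b': π[17]=0 (border '')
j=18 s[j]='d': π[18]=1 (border 'd')
j=19 s[j]='b': π[19]=2 (border 'db')
j=20 s[j]='d': k: 2→0; π[20]=1 (border 'd')
j=21 s[j]='d': k: 1→0; π[21]=1 (border 'd')
j=22 s[j]='c': k: 1→0; π[22]=0 (border '')
j=23 s[j]='a': π[23]=0 (border '')
j=24 s[j]='d': π[24]=1 (border 'd')
j=25 s[j]='b': π[25]=2 (border 'db')
j=26 s[j]='a': π[26]=3 (border 'dba')
j=27 s[j]='a': k: 3→0; π[27]=0 (border '')
j=28 s[j]='d': π[28]=1 (border 'd')

[0, 0, 0, 1, 0, 0, 0, 0, 1, 0, 0, 1, 0, 0, 0, 0, 0, 0, 1, 2, 1, 1, 0, 0, 1, 2, 3, 0, 1]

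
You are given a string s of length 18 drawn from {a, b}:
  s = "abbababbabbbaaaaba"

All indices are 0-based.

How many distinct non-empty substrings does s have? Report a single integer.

rank→(start, suffix):
  0 → (17, 'a')
  1 → (12, 'aaaaba')
  2 → (13, 'aaaba')
  3 → (14, 'aaba')
  4 → (15, 'aba')
  5 → (3, 'ababbabbbaaaaba')
  6 → (0, 'abbababbabbbaaaaba')
  7 → (5, 'abbabbbaaaaba')
  8 → (8, 'abbbaaaaba')
  9 → (16, 'ba')
  10 → (11, 'baaaaba')
  11 → (2, 'bababbabbbaaaaba')
  12 → (4, 'babbabbbaaaaba')
  13 → (7, 'babbbaaaaba')
  14 → (10, 'bbaaaaba')
  15 → (1, 'bbababbabbbaaaaba')
  16 → (6, 'bbabbbaaaaba')
  17 → (9, 'bbbaaaaba')

SA = [17, 12, 13, 14, 15, 3, 0, 5, 8, 16, 11, 2, 4, 7, 10, 1, 6, 9]
i: (SA[i-1],SA[i]) lcp shared
  1: (17,12) 1 'a'
  2: (12,13) 3 'aaa'
  3: (13,14) 2 'aa'
  4: (14,15) 1 'a'
  5: (15,3) 3 'aba'
  6: (3,0) 2 'ab'
  7: (0,5) 5 'abbab'
  8: (5,8) 3 'abb'
  9: (8,16) 0 ''
  10: (16,11) 2 'ba'
  11: (11,2) 2 'ba'
  12: (2,4) 3 'bab'
  13: (4,7) 4 'babb'
  14: (7,10) 1 'b'
  15: (10,1) 3 'bba'
  16: (1,6) 4 'bbab'
  17: (6,9) 2 'bb'

n(n+1)/2 = 18·19/2 = 171
Σ LCP = 0 + 1 + 3 + 2 + 1 + 3 + 2 + 5 + 3 + 0 + 2 + 2 + 3 + 4 + 1 + 3 + 4 + 2 = 41
distinct = 171 − 41 = 130

130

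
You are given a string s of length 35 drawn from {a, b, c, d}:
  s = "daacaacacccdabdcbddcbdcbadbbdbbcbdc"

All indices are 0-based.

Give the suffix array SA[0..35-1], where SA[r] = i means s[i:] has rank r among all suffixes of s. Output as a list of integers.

rank | idx | suffix
   0 |   1 | aacaacacccdabdcbddcbdcbadbbdbbcbdc
   1 |   4 | aacacccdabdcbddcbdcbadbbdbbcbdc
   2 |  12 | abdcbddcbdcbadbbdbbcbdc
   3 |   2 | acaacacccdabdcbddcbdcbadbbdbbcbdc
   4 |   5 | acacccdabdcbddcbdcbadbbdbbcbdc
   5 |   7 | acccdabdcbddcbdcbadbbdbbcbdc
   6 |  24 | adbbdbbcbdc
   7 |  23 | badbbdbbcbdc
   8 |  29 | bbcbdc
   9 |  26 | bbdbbcbdc
  10 |  30 | bcbdc
  11 |  27 | bdbbcbdc
  12 |  32 | bdc
  13 |  20 | bdcbadbbdbbcbdc
  14 |  13 | bdcbddcbdcbadbbdbbcbdc
  15 |  16 | bddcbdcbadbbdbbcbdc
  16 |  34 | c
  17 |   3 | caacacccdabdcbddcbdcbadbbdbbcbdc
  18 |   6 | cacccdabdcbddcbdcbadbbdbbcbdc
  19 |  22 | cbadbbdbbcbdc
  20 |  31 | cbdc
  21 |  19 | cbdcbadbbdbbcbdc
  22 |  15 | cbddcbdcbadbbdbbcbdc
  23 |   8 | cccdabdcbddcbdcbadbbdbbcbdc
  24 |   9 | ccdabdcbddcbdcbadbbdbbcbdc
  25 |  10 | cdabdcbddcbdcbadbbdbbcbdc
  26 |   0 | daacaacacccdabdcbddcbdcbadbbdbbcbdc
  27 |  11 | dabdcbddcbdcbadbbdbbcbdc
  28 |  28 | dbbcbdc
  29 |  25 | dbbdbbcbdc
  30 |  33 | dc
  31 |  21 | dcbadbbdbbcbdc
  32 |  18 | dcbdcbadbbdbbcbdc
  33 |  14 | dcbddcbdcbadbbdbbcbdc
  34 |  17 | ddcbdcbadbbdbbcbdc

[1, 4, 12, 2, 5, 7, 24, 23, 29, 26, 30, 27, 32, 20, 13, 16, 34, 3, 6, 22, 31, 19, 15, 8, 9, 10, 0, 11, 28, 25, 33, 21, 18, 14, 17]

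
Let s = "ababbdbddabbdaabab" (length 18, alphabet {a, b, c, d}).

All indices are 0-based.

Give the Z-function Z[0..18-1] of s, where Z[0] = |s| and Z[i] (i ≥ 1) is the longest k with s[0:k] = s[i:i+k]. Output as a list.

Z[0]=18
i=1: i≥r, start 0; Z[1]=0
i=2: i≥r, start 0; Z[2]=2 extend→box=[2,4)
i=3: min(r-i=1, Z[1]=0)=0; Z[3]=0
i=4: i≥r, start 0; Z[4]=0
i=5: i≥r, start 0; Z[5]=0
i=6: i≥r, start 0; Z[6]=0
i=7: i≥r, start 0; Z[7]=0
i=8: i≥r, start 0; Z[8]=0
i=9: i≥r, start 0; Z[9]=2 extend→box=[9,11)
i=10: min(r-i=1, Z[1]=0)=0; Z[10]=0
i=11: i≥r, start 0; Z[11]=0
i=12: i≥r, start 0; Z[12]=0
i=13: i≥r, start 0; Z[13]=1 extend→box=[13,14)
i=14: i≥r, start 0; Z[14]=4 extend→box=[14,18)
i=15: min(r-i=3, Z[1]=0)=0; Z[15]=0
i=16: min(r-i=2, Z[2]=2)=2; Z[16]=2
i=17: min(r-i=1, Z[3]=0)=0; Z[17]=0

[18, 0, 2, 0, 0, 0, 0, 0, 0, 2, 0, 0, 0, 1, 4, 0, 2, 0]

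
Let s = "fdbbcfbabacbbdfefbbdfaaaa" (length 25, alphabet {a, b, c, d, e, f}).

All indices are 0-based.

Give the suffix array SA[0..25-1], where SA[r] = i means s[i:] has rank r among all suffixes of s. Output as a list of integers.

sorted suffixes:
  #0 SA[0]=24  'a'
  #1 SA[1]=23  'aa'
  #2 SA[2]=22  'aaa'
  #3 SA[3]=21  'aaaa'
  #4 SA[4]=7  'abacbbdfefbbdfaaaa'
  #5 SA[5]=9  'acbbdfefbbdfaaaa'
  #6 SA[6]=6  'babacbbdfefbbdfaaaa'
  #7 SA[7]=8  'bacbbdfefbbdfaaaa'
  #8 SA[8]=2  'bbcfbabacbbdfefbbdfaaaa'
  #9 SA[9]=17  'bbdfaaaa'
  #10 SA[10]=11  'bbdfefbbdfaaaa'
  #11 SA[11]=3  'bcfbabacbbdfefbbdfaaaa'
  #12 SA[12]=18  'bdfaaaa'
  #13 SA[13]=12  'bdfefbbdfaaaa'
  #14 SA[14]=10  'cbbdfefbbdfaaaa'
  #15 SA[15]=4  'cfbabacbbdfefbbdfaaaa'
  #16 SA[16]=1  'dbbcfbabacbbdfefbbdfaaaa'
  #17 SA[17]=19  'dfaaaa'
  #18 SA[18]=13  'dfefbbdfaaaa'
  #19 SA[19]=15  'efbbdfaaaa'
  #20 SA[20]=20  'faaaa'
  #21 SA[21]=5  'fbabacbbdfefbbdfaaaa'
  #22 SA[22]=16  'fbbdfaaaa'
  #23 SA[23]=0  'fdbbcfbabacbbdfefbbdfaaaa'
  #24 SA[24]=14  'fefbbdfaaaa'

[24, 23, 22, 21, 7, 9, 6, 8, 2, 17, 11, 3, 18, 12, 10, 4, 1, 19, 13, 15, 20, 5, 16, 0, 14]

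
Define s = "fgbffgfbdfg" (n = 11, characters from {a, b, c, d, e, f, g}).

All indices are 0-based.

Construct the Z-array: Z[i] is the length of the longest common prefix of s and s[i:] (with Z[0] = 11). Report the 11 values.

[11, 0, 0, 1, 2, 0, 1, 0, 0, 2, 0]

Z[0]=11
i=1: fresh scan; Z[1]=0
i=2: fresh scan; Z[2]=0
i=3: fresh scan; Z[3]=1 scan→box=[3,4)
i=4: fresh scan; Z[4]=2 scan→box=[4,6)
i=5: min(r-i=1, Z[1]=0)=0; Z[5]=0
i=6: fresh scan; Z[6]=1 scan→box=[6,7)
i=7: fresh scan; Z[7]=0
i=8: fresh scan; Z[8]=0
i=9: fresh scan; Z[9]=2 scan→box=[9,11)
i=10: min(r-i=1, Z[1]=0)=0; Z[10]=0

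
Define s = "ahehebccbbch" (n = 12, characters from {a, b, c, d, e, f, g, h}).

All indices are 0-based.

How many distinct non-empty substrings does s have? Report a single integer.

sorted suffixes:
  #0 SA[0]=0  'ahehebccbbch'
  #1 SA[1]=8  'bbch'
  #2 SA[2]=5  'bccbbch'
  #3 SA[3]=9  'bch'
  #4 SA[4]=7  'cbbch'
  #5 SA[5]=6  'ccbbch'
  #6 SA[6]=10  'ch'
  #7 SA[7]=4  'ebccbbch'
  #8 SA[8]=2  'ehebccbbch'
  #9 SA[9]=11  'h'
  #10 SA[10]=3  'hebccbbch'
  #11 SA[11]=1  'hehebccbbch'

SA = [0, 8, 5, 9, 7, 6, 10, 4, 2, 11, 3, 1]
[i] adj suffixes → lcp
  [1] 0/8 → 0 ('')
  [2] 8/5 → 1 ('b')
  [3] 5/9 → 2 ('bc')
  [4] 9/7 → 0 ('')
  [5] 7/6 → 1 ('c')
  [6] 6/10 → 1 ('c')
  [7] 10/4 → 0 ('')
  [8] 4/2 → 1 ('e')
  [9] 2/11 → 0 ('')
  [10] 11/3 → 1 ('h')
  [11] 3/1 → 2 ('he')

n(n+1)/2 = 12·13/2 = 78
Σ LCP = 0 + 0 + 1 + 2 + 0 + 1 + 1 + 0 + 1 + 0 + 1 + 2 = 9
distinct = 78 − 9 = 69

69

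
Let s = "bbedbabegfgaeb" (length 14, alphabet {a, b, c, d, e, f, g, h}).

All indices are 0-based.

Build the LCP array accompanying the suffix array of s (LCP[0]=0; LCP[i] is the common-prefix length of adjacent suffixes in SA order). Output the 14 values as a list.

rank | idx | suffix
   0 |   5 | abegfgaeb
   1 |  11 | aeb
   2 |  13 | b
   3 |   4 | babegfgaeb
   4 |   0 | bbedbabegfgaeb
   5 |   1 | bedbabegfgaeb
   6 |   6 | begfgaeb
   7 |   3 | dbabegfgaeb
   8 |  12 | eb
   9 |   2 | edbabegfgaeb
  10 |   7 | egfgaeb
  11 |   9 | fgaeb
  12 |  10 | gaeb
  13 |   8 | gfgaeb

SA = [5, 11, 13, 4, 0, 1, 6, 3, 12, 2, 7, 9, 10, 8]
rank  pair      lcp
   1  s[5:],s[11:]  1  'a'
   2  s[11:],s[13:]  0  ''
   3  s[13:],s[4:]  1  'b'
   4  s[4:],s[0:]  1  'b'
   5  s[0:],s[1:]  1  'b'
   6  s[1:],s[6:]  2  'be'
   7  s[6:],s[3:]  0  ''
   8  s[3:],s[12:]  0  ''
   9  s[12:],s[2:]  1  'e'
  10  s[2:],s[7:]  1  'e'
  11  s[7:],s[9:]  0  ''
  12  s[9:],s[10:]  0  ''
  13  s[10:],s[8:]  1  'g'

[0, 1, 0, 1, 1, 1, 2, 0, 0, 1, 1, 0, 0, 1]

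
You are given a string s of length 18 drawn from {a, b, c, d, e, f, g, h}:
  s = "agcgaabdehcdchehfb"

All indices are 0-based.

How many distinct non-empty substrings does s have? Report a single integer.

rank | idx | suffix
   0 |   4 | aabdehcdchehfb
   1 |   5 | abdehcdchehfb
   2 |   0 | agcgaabdehcdchehfb
   3 |  17 | b
   4 |   6 | bdehcdchehfb
   5 |  10 | cdchehfb
   6 |   2 | cgaabdehcdchehfb
   7 |  12 | chehfb
   8 |  11 | dchehfb
   9 |   7 | dehcdchehfb
  10 |   8 | ehcdchehfb
  11 |  14 | ehfb
  12 |  16 | fb
  13 |   3 | gaabdehcdchehfb
  14 |   1 | gcgaabdehcdchehfb
  15 |   9 | hcdchehfb
  16 |  13 | hehfb
  17 |  15 | hfb

SA = [4, 5, 0, 17, 6, 10, 2, 12, 11, 7, 8, 14, 16, 3, 1, 9, 13, 15]
[i] adj suffixes → lcp
  [1] 4/5 → 1 ('a')
  [2] 5/0 → 1 ('a')
  [3] 0/17 → 0 ('')
  [4] 17/6 → 1 ('b')
  [5] 6/10 → 0 ('')
  [6] 10/2 → 1 ('c')
  [7] 2/12 → 1 ('c')
  [8] 12/11 → 0 ('')
  [9] 11/7 → 1 ('d')
  [10] 7/8 → 0 ('')
  [11] 8/14 → 2 ('eh')
  [12] 14/16 → 0 ('')
  [13] 16/3 → 0 ('')
  [14] 3/1 → 1 ('g')
  [15] 1/9 → 0 ('')
  [16] 9/13 → 1 ('h')
  [17] 13/15 → 1 ('h')

n(n+1)/2 = 18·19/2 = 171
Σ LCP = 0 + 1 + 1 + 0 + 1 + 0 + 1 + 1 + 0 + 1 + 0 + 2 + 0 + 0 + 1 + 0 + 1 + 1 = 11
distinct = 171 − 11 = 160

160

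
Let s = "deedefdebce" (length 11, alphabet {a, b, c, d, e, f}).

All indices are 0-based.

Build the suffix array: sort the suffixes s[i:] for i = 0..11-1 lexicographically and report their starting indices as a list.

[8, 9, 6, 0, 3, 10, 7, 2, 1, 4, 5]

sorted suffixes:
  #0 SA[0]=8  'bce'
  #1 SA[1]=9  'ce'
  #2 SA[2]=6  'debce'
  #3 SA[3]=0  'deedefdebce'
  #4 SA[4]=3  'defdebce'
  #5 SA[5]=10  'e'
  #6 SA[6]=7  'ebce'
  #7 SA[7]=2  'edefdebce'
  #8 SA[8]=1  'eedefdebce'
  #9 SA[9]=4  'efdebce'
  #10 SA[10]=5  'fdebce'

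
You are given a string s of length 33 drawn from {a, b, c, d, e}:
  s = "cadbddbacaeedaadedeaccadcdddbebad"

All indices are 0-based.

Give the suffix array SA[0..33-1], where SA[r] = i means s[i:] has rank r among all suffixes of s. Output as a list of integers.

[13, 7, 19, 31, 1, 22, 14, 9, 6, 30, 3, 28, 0, 21, 8, 20, 24, 32, 12, 5, 2, 27, 23, 4, 26, 25, 17, 15, 18, 29, 11, 16, 10]

rank | idx | suffix
   0 |  13 | aadedeaccadcdddbebad
   1 |   7 | acaeedaadedeaccadcdddbebad
   2 |  19 | accadcdddbebad
   3 |  31 | ad
   4 |   1 | adbddbacaeedaadedeaccadcdddbebad
   5 |  22 | adcdddbebad
   6 |  14 | adedeaccadcdddbebad
   7 |   9 | aeedaadedeaccadcdddbebad
   8 |   6 | bacaeedaadedeaccadcdddbebad
   9 |  30 | bad
  10 |   3 | bddbacaeedaadedeaccadcdddbebad
  11 |  28 | bebad
  12 |   0 | cadbddbacaeedaadedeaccadcdddbebad
  13 |  21 | cadcdddbebad
  14 |   8 | caeedaadedeaccadcdddbebad
  15 |  20 | ccadcdddbebad
  16 |  24 | cdddbebad
  17 |  32 | d
  18 |  12 | daadedeaccadcdddbebad
  19 |   5 | dbacaeedaadedeaccadcdddbebad
  20 |   2 | dbddbacaeedaadedeaccadcdddbebad
  21 |  27 | dbebad
  22 |  23 | dcdddbebad
  23 |   4 | ddbacaeedaadedeaccadcdddbebad
  24 |  26 | ddbebad
  25 |  25 | dddbebad
  26 |  17 | deaccadcdddbebad
  27 |  15 | dedeaccadcdddbebad
  28 |  18 | eaccadcdddbebad
  29 |  29 | ebad
  30 |  11 | edaadedeaccadcdddbebad
  31 |  16 | edeaccadcdddbebad
  32 |  10 | eedaadedeaccadcdddbebad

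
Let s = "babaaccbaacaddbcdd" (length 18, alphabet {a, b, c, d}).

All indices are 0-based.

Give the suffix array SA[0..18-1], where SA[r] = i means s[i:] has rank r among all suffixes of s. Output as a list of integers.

sorted suffixes:
  #0 SA[0]=8  'aacaddbcdd'
  #1 SA[1]=3  'aaccbaacaddbcdd'
  #2 SA[2]=1  'abaaccbaacaddbcdd'
  #3 SA[3]=9  'acaddbcdd'
  #4 SA[4]=4  'accbaacaddbcdd'
  #5 SA[5]=11  'addbcdd'
  #6 SA[6]=7  'baacaddbcdd'
  #7 SA[7]=2  'baaccbaacaddbcdd'
  #8 SA[8]=0  'babaaccbaacaddbcdd'
  #9 SA[9]=14  'bcdd'
  #10 SA[10]=10  'caddbcdd'
  #11 SA[11]=6  'cbaacaddbcdd'
  #12 SA[12]=5  'ccbaacaddbcdd'
  #13 SA[13]=15  'cdd'
  #14 SA[14]=17  'd'
  #15 SA[15]=13  'dbcdd'
  #16 SA[16]=16  'dd'
  #17 SA[17]=12  'ddbcdd'

[8, 3, 1, 9, 4, 11, 7, 2, 0, 14, 10, 6, 5, 15, 17, 13, 16, 12]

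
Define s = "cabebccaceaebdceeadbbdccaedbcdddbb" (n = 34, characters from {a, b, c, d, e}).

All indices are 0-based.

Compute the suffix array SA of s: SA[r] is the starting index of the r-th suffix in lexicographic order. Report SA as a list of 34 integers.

sorted suffixes:
  #0 SA[0]=1  'abebccaceaebdceeadbbdccaedbcdddbb'
  #1 SA[1]=7  'aceaebdceeadbbdccaedbcdddbb'
  #2 SA[2]=17  'adbbdccaedbcdddbb'
  #3 SA[3]=10  'aebdceeadbbdccaedbcdddbb'
  #4 SA[4]=24  'aedbcdddbb'
  #5 SA[5]=33  'b'
  #6 SA[6]=32  'bb'
  #7 SA[7]=19  'bbdccaedbcdddbb'
  #8 SA[8]=4  'bccaceaebdceeadbbdccaedbcdddbb'
  #9 SA[9]=27  'bcdddbb'
  #10 SA[10]=20  'bdccaedbcdddbb'
  #11 SA[11]=12  'bdceeadbbdccaedbcdddbb'
  #12 SA[12]=2  'bebccaceaebdceeadbbdccaedbcdddbb'
  #13 SA[13]=0  'cabebccaceaebdceeadbbdccaedbcdddbb'
  #14 SA[14]=6  'caceaebdceeadbbdccaedbcdddbb'
  #15 SA[15]=23  'caedbcdddbb'
  #16 SA[16]=5  'ccaceaebdceeadbbdccaedbcdddbb'
  #17 SA[17]=22  'ccaedbcdddbb'
  #18 SA[18]=28  'cdddbb'
  #19 SA[19]=8  'ceaebdceeadbbdccaedbcdddbb'
  #20 SA[20]=14  'ceeadbbdccaedbcdddbb'
  #21 SA[21]=31  'dbb'
  #22 SA[22]=18  'dbbdccaedbcdddbb'
  #23 SA[23]=26  'dbcdddbb'
  #24 SA[24]=21  'dccaedbcdddbb'
  #25 SA[25]=13  'dceeadbbdccaedbcdddbb'
  #26 SA[26]=30  'ddbb'
  #27 SA[27]=29  'dddbb'
  #28 SA[28]=16  'eadbbdccaedbcdddbb'
  #29 SA[29]=9  'eaebdceeadbbdccaedbcdddbb'
  #30 SA[30]=3  'ebccaceaebdceeadbbdccaedbcdddbb'
  #31 SA[31]=11  'ebdceeadbbdccaedbcdddbb'
  #32 SA[32]=25  'edbcdddbb'
  #33 SA[33]=15  'eeadbbdccaedbcdddbb'

[1, 7, 17, 10, 24, 33, 32, 19, 4, 27, 20, 12, 2, 0, 6, 23, 5, 22, 28, 8, 14, 31, 18, 26, 21, 13, 30, 29, 16, 9, 3, 11, 25, 15]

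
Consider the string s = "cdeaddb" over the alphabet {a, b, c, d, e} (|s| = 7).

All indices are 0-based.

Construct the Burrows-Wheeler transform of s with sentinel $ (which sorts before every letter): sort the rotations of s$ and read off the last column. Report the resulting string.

rank  rotation  last
    0  $cdeaddb  b
    1  addb$cde  e
    2  b$cdeadd  d
    3  cdeaddb$  $
    4  db$cdead  d
    5  ddb$cdea  a
    6  deaddb$c  c
    7  eaddb$cd  d

bed$dacd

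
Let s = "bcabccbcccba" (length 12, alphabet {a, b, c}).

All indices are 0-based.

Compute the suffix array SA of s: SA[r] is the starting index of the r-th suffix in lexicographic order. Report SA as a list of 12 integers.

rank | idx | suffix
   0 |  11 | a
   1 |   2 | abccbcccba
   2 |  10 | ba
   3 |   0 | bcabccbcccba
   4 |   3 | bccbcccba
   5 |   6 | bcccba
   6 |   1 | cabccbcccba
   7 |   9 | cba
   8 |   5 | cbcccba
   9 |   8 | ccba
  10 |   4 | ccbcccba
  11 |   7 | cccba

[11, 2, 10, 0, 3, 6, 1, 9, 5, 8, 4, 7]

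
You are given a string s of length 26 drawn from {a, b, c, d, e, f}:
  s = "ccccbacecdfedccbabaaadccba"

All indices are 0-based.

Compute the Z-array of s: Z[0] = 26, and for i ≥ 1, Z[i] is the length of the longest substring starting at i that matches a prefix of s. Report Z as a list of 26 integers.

[26, 3, 2, 1, 0, 0, 1, 0, 1, 0, 0, 0, 0, 2, 1, 0, 0, 0, 0, 0, 0, 0, 2, 1, 0, 0]

Z[0]=26
i=1: outside box; Z[1]=3 scan→box=[1,4)
i=2: min(r-i=2, Z[1]=3)=2; Z[2]=2
i=3: min(r-i=1, Z[2]=2)=1; Z[3]=1
i=4: outside box; Z[4]=0
i=5: outside box; Z[5]=0
i=6: outside box; Z[6]=1 scan→box=[6,7)
i=7: outside box; Z[7]=0
i=8: outside box; Z[8]=1 scan→box=[8,9)
i=9: outside box; Z[9]=0
i=10: outside box; Z[10]=0
i=11: outside box; Z[11]=0
i=12: outside box; Z[12]=0
i=13: outside box; Z[13]=2 scan→box=[13,15)
i=14: min(r-i=1, Z[1]=3)=1; Z[14]=1
i=15: outside box; Z[15]=0
i=16: outside box; Z[16]=0
i=17: outside box; Z[17]=0
i=18: outside box; Z[18]=0
i=19: outside box; Z[19]=0
i=20: outside box; Z[20]=0
i=21: outside box; Z[21]=0
i=22: outside box; Z[22]=2 scan→box=[22,24)
i=23: min(r-i=1, Z[1]=3)=1; Z[23]=1
i=24: outside box; Z[24]=0
i=25: outside box; Z[25]=0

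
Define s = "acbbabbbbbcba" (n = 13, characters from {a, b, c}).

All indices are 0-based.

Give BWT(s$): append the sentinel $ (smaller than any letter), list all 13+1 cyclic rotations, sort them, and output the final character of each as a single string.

abb$cbcabbbbba

rank  rotation        last
    0  $acbbabbbbbcba  a
    1  a$acbbabbbbbcb  b
    2  abbbbbcba$acbb  b
    3  acbbabbbbbcba$  $
    4  ba$acbbabbbbbc  c
    5  babbbbbcba$acb  b
    6  bbabbbbbcba$ac  c
    7  bbbbbcba$acbba  a
    8  bbbbcba$acbbab  b
    9  bbbcba$acbbabb  b
   10  bbcba$acbbabbb  b
   11  bcba$acbbabbbb  b
   12  cba$acbbabbbbb  b
   13  cbbabbbbbcba$a  a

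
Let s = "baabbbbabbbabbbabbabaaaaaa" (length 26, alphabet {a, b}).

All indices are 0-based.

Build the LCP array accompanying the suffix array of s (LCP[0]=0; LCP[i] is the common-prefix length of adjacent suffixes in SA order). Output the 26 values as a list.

rank→(start, suffix):
  0 → (25, 'a')
  1 → (24, 'aa')
  2 → (23, 'aaa')
  3 → (22, 'aaaa')
  4 → (21, 'aaaaa')
  5 → (20, 'aaaaaa')
  6 → (1, 'aabbbbabbbabbbabbabaaaaaa')
  7 → (18, 'abaaaaaa')
  8 → (15, 'abbabaaaaaa')
  9 → (11, 'abbbabbabaaaaaa')
  10 → (7, 'abbbabbbabbabaaaaaa')
  11 → (2, 'abbbbabbbabbbabbabaaaaaa')
  12 → (19, 'baaaaaa')
  13 → (0, 'baabbbbabbbabbbabbabaaaaaa')
  14 → (17, 'babaaaaaa')
  15 → (14, 'babbabaaaaaa')
  16 → (10, 'babbbabbabaaaaaa')
  17 → (6, 'babbbabbbabbabaaaaaa')
  18 → (16, 'bbabaaaaaa')
  19 → (13, 'bbabbabaaaaaa')
  20 → (9, 'bbabbbabbabaaaaaa')
  21 → (5, 'bbabbbabbbabbabaaaaaa')
  22 → (12, 'bbbabbabaaaaaa')
  23 → (8, 'bbbabbbabbabaaaaaa')
  24 → (4, 'bbbabbbabbbabbabaaaaaa')
  25 → (3, 'bbbbabbbabbbabbabaaaaaa')

SA = [25, 24, 23, 22, 21, 20, 1, 18, 15, 11, 7, 2, 19, 0, 17, 14, 10, 6, 16, 13, 9, 5, 12, 8, 4, 3]
[i] adj suffixes → lcp
  [1] 25/24 → 1 ('a')
  [2] 24/23 → 2 ('aa')
  [3] 23/22 → 3 ('aaa')
  [4] 22/21 → 4 ('aaaa')
  [5] 21/20 → 5 ('aaaaa')
  [6] 20/1 → 2 ('aa')
  [7] 1/18 → 1 ('a')
  [8] 18/15 → 2 ('ab')
  [9] 15/11 → 3 ('abb')
  [10] 11/7 → 7 ('abbbabb')
  [11] 7/2 → 4 ('abbb')
  [12] 2/19 → 0 ('')
  [13] 19/0 → 3 ('baa')
  [14] 0/17 → 2 ('ba')
  [15] 17/14 → 3 ('bab')
  [16] 14/10 → 4 ('babb')
  [17] 10/6 → 8 ('babbbabb')
  [18] 6/16 → 1 ('b')
  [19] 16/13 → 4 ('bbab')
  [20] 13/9 → 5 ('bbabb')
  [21] 9/5 → 9 ('bbabbbabb')
  [22] 5/12 → 2 ('bb')
  [23] 12/8 → 6 ('bbbabb')
  [24] 8/4 → 10 ('bbbabbbabb')
  [25] 4/3 → 3 ('bbb')

[0, 1, 2, 3, 4, 5, 2, 1, 2, 3, 7, 4, 0, 3, 2, 3, 4, 8, 1, 4, 5, 9, 2, 6, 10, 3]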